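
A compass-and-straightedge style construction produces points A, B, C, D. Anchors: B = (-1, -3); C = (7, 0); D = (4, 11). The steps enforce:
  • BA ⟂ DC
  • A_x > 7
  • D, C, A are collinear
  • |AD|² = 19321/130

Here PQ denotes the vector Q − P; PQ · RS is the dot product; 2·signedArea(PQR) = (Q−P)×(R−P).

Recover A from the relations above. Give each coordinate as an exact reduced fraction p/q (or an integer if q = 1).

1. A_x = 937/130  [D, C, A are collinear ∩ BA ⟂ DC]
2. A_y = -99/130  [D, C, A are collinear ∩ BA ⟂ DC]
   → A = (937/130, -99/130)

A = (937/130, -99/130)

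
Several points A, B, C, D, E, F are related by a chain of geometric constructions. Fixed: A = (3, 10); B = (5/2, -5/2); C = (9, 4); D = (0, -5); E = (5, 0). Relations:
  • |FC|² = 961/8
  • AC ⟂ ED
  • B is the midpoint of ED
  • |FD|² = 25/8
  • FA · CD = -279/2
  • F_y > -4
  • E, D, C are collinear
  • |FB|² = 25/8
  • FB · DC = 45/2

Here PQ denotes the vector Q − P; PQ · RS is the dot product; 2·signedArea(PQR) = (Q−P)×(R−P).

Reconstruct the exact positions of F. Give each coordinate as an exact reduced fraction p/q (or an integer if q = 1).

1. F_x = 5/4  [line -9·x + -9·y + -45/2 = 0 ∩ |FD|² = 25/8]
2. F_y = -15/4  [line -9·x + -9·y + -45/2 = 0 ∩ |FD|² = 25/8]
   → F = (5/4, -15/4)

F = (5/4, -15/4)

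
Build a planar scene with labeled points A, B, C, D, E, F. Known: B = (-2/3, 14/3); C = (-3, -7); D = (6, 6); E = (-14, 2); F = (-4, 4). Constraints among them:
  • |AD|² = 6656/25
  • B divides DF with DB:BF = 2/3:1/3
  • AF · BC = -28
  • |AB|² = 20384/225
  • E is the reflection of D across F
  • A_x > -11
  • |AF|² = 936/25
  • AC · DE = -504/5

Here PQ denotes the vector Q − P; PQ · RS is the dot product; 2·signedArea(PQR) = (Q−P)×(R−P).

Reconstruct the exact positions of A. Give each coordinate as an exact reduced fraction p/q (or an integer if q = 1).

A = (-10, 14/5)

1. A_x = -10  [AC · DE = -504/5 ∩ AF · BC = -28]
2. A_y = 14/5  [AC · DE = -504/5 ∩ AF · BC = -28]
   → A = (-10, 14/5)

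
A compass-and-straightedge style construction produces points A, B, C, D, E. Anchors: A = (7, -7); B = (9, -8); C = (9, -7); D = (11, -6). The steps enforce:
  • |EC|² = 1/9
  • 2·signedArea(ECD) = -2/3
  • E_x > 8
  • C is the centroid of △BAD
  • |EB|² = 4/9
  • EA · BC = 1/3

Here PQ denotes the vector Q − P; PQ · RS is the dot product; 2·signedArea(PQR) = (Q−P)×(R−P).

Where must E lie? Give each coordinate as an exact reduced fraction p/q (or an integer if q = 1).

E = (9, -22/3)

1. E_x = 9  [2·signedArea(ECD) = -2/3 ∩ EA · BC = 1/3]
2. E_y = -22/3  [2·signedArea(ECD) = -2/3 ∩ EA · BC = 1/3]
   → E = (9, -22/3)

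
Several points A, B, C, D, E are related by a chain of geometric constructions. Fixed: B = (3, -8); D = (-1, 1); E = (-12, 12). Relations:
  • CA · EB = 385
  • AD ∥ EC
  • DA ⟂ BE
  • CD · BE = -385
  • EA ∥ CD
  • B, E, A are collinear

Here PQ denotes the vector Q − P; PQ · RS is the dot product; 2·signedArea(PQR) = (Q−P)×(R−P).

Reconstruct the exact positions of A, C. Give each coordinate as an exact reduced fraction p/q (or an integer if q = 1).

A = (-69/25, -8/25)
C = (-256/25, 333/25)

1. A_x = -69/25  [B, E, A are collinear ∩ DA ⟂ BE]
2. A_y = -8/25  [B, E, A are collinear ∩ DA ⟂ BE]
   → A = (-69/25, -8/25)
3. C_x = -256/25  [EA ∥ CD ∩ AD ∥ EC]
4. C_y = 333/25  [EA ∥ CD ∩ AD ∥ EC]
   → C = (-256/25, 333/25)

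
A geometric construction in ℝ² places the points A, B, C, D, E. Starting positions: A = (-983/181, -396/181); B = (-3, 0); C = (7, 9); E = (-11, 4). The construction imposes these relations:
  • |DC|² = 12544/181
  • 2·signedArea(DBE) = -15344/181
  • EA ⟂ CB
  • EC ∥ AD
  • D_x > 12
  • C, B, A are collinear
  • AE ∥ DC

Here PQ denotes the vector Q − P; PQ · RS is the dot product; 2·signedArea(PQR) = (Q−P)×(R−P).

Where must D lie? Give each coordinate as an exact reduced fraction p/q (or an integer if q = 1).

D = (2275/181, 509/181)

1. D_x = 2275/181  [AE ∥ DC ∩ EC ∥ AD]
2. D_y = 509/181  [AE ∥ DC ∩ EC ∥ AD]
   → D = (2275/181, 509/181)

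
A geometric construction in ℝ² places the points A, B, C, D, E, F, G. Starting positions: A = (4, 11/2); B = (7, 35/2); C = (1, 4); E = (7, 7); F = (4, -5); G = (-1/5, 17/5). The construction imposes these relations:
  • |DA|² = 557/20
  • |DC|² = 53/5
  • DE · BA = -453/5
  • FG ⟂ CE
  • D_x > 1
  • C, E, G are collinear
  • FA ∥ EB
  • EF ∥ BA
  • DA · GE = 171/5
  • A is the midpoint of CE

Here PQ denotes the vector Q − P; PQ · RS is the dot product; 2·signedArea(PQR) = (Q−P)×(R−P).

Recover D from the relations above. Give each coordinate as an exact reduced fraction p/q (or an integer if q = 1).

D = (8/5, 4/5)

1. D_x = 8/5  [DA · GE = 171/5 ∩ DE · BA = -453/5]
2. D_y = 4/5  [DA · GE = 171/5 ∩ DE · BA = -453/5]
   → D = (8/5, 4/5)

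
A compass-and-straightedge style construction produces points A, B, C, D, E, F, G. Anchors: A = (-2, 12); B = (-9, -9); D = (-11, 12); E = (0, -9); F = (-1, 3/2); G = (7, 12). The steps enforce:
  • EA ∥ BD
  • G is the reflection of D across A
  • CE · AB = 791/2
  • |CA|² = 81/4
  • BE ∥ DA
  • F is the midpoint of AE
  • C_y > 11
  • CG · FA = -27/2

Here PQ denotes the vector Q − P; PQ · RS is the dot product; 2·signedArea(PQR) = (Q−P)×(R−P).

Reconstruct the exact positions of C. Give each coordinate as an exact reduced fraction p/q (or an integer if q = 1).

C = (-13/2, 12)

1. C_x = -13/2  [CE · AB = 791/2 ∩ CG · FA = -27/2]
2. C_y = 12  [CE · AB = 791/2 ∩ CG · FA = -27/2]
   → C = (-13/2, 12)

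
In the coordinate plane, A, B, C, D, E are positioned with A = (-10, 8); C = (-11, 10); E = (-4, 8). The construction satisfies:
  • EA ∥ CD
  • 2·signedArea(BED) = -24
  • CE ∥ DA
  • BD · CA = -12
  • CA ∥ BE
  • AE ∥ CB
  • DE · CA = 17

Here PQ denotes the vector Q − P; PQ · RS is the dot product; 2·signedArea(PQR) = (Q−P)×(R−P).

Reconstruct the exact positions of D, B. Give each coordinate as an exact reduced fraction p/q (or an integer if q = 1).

1. D_x = -17  [CE ∥ DA ∩ EA ∥ CD]
2. D_y = 10  [CE ∥ DA ∩ EA ∥ CD]
   → D = (-17, 10)
3. B_x = -5  [CA ∥ BE ∩ AE ∥ CB]
4. B_y = 10  [CA ∥ BE ∩ AE ∥ CB]
   → B = (-5, 10)

B = (-5, 10)
D = (-17, 10)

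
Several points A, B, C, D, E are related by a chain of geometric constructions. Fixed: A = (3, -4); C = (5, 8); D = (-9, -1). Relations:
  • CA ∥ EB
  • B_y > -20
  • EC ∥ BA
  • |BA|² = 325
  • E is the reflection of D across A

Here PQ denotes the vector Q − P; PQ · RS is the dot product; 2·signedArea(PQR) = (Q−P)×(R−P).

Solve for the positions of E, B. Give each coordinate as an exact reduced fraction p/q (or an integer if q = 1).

1. E_x = 15  [E is the reflection of D across A]
2. E_y = -7  [E is the reflection of D across A]
   → E = (15, -7)
3. B_x = 13  [EC ∥ BA ∩ CA ∥ EB]
4. B_y = -19  [EC ∥ BA ∩ CA ∥ EB]
   → B = (13, -19)

B = (13, -19)
E = (15, -7)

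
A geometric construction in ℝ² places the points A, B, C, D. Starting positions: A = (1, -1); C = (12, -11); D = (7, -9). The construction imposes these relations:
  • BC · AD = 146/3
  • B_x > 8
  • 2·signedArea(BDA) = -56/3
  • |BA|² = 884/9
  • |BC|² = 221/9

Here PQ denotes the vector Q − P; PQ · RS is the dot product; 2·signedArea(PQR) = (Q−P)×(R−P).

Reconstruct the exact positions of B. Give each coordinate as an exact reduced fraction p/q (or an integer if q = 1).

1. B_x = 25/3  [2·signedArea(BDA) = -56/3 ∩ BC · AD = 146/3]
2. B_y = -23/3  [2·signedArea(BDA) = -56/3 ∩ BC · AD = 146/3]
   → B = (25/3, -23/3)

B = (25/3, -23/3)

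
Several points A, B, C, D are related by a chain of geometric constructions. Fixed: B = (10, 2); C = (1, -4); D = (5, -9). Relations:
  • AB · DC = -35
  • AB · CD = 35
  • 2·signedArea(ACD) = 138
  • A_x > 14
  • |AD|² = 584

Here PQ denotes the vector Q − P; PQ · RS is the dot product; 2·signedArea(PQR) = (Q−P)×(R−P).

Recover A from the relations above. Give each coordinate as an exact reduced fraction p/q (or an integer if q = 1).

1. A_x = 15  [AB · CD = 35 ∩ 2·signedArea(ACD) = 138]
2. A_y = 13  [AB · CD = 35 ∩ 2·signedArea(ACD) = 138]
   → A = (15, 13)

A = (15, 13)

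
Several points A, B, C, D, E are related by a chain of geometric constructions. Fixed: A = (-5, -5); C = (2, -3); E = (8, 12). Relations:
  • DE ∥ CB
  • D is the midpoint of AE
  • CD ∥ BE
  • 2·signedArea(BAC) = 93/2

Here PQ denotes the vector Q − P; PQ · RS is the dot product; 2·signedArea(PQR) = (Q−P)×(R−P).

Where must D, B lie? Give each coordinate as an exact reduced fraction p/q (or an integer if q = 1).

1. D_x = 3/2  [D is the midpoint of AE]
2. D_y = 7/2  [D is the midpoint of AE]
   → D = (3/2, 7/2)
3. B_x = 17/2  [CD ∥ BE ∩ DE ∥ CB]
4. B_y = 11/2  [CD ∥ BE ∩ DE ∥ CB]
   → B = (17/2, 11/2)

B = (17/2, 11/2)
D = (3/2, 7/2)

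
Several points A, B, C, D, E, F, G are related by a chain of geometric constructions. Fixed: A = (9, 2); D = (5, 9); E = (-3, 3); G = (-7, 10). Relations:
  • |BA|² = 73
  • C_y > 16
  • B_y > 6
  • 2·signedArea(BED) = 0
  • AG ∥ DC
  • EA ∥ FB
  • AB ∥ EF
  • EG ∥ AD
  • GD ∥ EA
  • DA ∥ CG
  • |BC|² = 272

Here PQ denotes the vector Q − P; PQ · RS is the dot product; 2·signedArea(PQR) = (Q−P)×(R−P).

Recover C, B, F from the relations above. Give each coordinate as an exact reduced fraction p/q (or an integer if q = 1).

B = (9/5, 33/5)
C = (-11, 17)
F = (-51/5, 38/5)

1. C_x = -11  [DA ∥ CG ∩ AG ∥ DC]
2. C_y = 17  [DA ∥ CG ∩ AG ∥ DC]
   → C = (-11, 17)
3. B_x = 9/5  [line -6·x + 8·y + -42 = 0 ∩ |BC|² = 272]
4. B_y = 33/5  [line -6·x + 8·y + -42 = 0 ∩ |BC|² = 272]
   → B = (9/5, 33/5)
5. F_x = -51/5  [EA ∥ FB ∩ AB ∥ EF]
6. F_y = 38/5  [EA ∥ FB ∩ AB ∥ EF]
   → F = (-51/5, 38/5)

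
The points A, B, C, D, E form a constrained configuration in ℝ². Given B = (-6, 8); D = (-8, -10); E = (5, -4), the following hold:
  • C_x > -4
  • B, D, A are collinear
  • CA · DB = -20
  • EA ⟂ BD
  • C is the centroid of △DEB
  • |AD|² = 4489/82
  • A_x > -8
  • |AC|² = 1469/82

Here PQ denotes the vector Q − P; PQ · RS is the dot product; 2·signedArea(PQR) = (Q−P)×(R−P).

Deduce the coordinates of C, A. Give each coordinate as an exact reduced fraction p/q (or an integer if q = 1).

1. C_x = -3  [C is the centroid of △DEB]
2. C_y = -2  [C is the centroid of △DEB]
   → C = (-3, -2)
3. A_x = -589/82  [B, D, A are collinear ∩ EA ⟂ BD]
4. A_y = -217/82  [B, D, A are collinear ∩ EA ⟂ BD]
   → A = (-589/82, -217/82)

A = (-589/82, -217/82)
C = (-3, -2)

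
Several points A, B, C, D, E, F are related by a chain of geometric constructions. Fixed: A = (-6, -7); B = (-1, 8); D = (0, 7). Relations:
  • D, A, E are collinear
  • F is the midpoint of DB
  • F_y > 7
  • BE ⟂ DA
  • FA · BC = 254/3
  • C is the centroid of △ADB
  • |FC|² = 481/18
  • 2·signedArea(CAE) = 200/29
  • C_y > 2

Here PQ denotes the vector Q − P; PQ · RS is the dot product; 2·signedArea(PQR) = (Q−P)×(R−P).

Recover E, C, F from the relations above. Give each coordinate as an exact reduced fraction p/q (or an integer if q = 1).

1. E_x = 6/29  [D, A, E are collinear ∩ BE ⟂ DA]
2. E_y = 217/29  [D, A, E are collinear ∩ BE ⟂ DA]
   → E = (6/29, 217/29)
3. C_x = -7/3  [C is the centroid of △ADB]
4. C_y = 8/3  [C is the centroid of △ADB]
   → C = (-7/3, 8/3)
5. F_x = -1/2  [F is the midpoint of DB]
6. F_y = 15/2  [F is the midpoint of DB]
   → F = (-1/2, 15/2)

C = (-7/3, 8/3)
E = (6/29, 217/29)
F = (-1/2, 15/2)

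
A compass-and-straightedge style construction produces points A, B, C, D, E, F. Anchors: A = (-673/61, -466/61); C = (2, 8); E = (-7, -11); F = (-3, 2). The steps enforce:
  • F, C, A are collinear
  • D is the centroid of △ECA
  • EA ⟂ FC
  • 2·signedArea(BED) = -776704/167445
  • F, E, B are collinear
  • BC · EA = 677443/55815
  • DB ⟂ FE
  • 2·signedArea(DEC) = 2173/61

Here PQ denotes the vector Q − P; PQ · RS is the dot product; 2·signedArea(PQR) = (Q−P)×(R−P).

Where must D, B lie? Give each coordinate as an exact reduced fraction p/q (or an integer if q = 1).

1. D_x = -326/61  [D is the centroid of △ECA]
2. D_y = -649/183  [D is the centroid of △ECA]
   → D = (-326/61, -649/183)
3. B_x = -4357/915  [F, E, B are collinear ∩ DB ⟂ FE]
4. B_y = -3409/915  [F, E, B are collinear ∩ DB ⟂ FE]
   → B = (-4357/915, -3409/915)

B = (-4357/915, -3409/915)
D = (-326/61, -649/183)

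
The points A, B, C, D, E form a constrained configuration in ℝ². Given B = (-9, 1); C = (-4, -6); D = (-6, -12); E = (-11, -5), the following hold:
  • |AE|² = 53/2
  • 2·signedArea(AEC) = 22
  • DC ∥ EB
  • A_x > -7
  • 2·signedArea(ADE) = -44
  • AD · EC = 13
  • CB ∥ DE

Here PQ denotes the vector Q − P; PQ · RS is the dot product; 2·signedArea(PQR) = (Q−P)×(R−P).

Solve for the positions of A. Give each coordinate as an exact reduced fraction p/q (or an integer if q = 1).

1. A_x = -13/2  [2·signedArea(ADE) = -44 ∩ AD · EC = 13]
2. A_y = -5/2  [2·signedArea(ADE) = -44 ∩ AD · EC = 13]
   → A = (-13/2, -5/2)

A = (-13/2, -5/2)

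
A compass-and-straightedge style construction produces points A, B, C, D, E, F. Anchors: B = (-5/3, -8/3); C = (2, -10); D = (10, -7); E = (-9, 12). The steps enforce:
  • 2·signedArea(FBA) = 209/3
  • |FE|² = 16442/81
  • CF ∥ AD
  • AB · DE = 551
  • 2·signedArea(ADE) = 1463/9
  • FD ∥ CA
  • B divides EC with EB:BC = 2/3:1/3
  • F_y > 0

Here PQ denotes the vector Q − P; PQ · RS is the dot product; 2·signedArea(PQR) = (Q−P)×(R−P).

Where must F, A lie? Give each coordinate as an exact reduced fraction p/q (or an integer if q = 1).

1. A_x = 110/9  [2·signedArea(ADE) = 1463/9 ∩ AB · DE = 551]
2. A_y = -160/9  [2·signedArea(ADE) = 1463/9 ∩ AB · DE = 551]
   → A = (110/9, -160/9)
3. F_x = -2/9  [2·signedArea(FBA) = 209/3 ∩ CF ∥ AD]
4. F_y = 7/9  [2·signedArea(FBA) = 209/3 ∩ CF ∥ AD]
   → F = (-2/9, 7/9)

A = (110/9, -160/9)
F = (-2/9, 7/9)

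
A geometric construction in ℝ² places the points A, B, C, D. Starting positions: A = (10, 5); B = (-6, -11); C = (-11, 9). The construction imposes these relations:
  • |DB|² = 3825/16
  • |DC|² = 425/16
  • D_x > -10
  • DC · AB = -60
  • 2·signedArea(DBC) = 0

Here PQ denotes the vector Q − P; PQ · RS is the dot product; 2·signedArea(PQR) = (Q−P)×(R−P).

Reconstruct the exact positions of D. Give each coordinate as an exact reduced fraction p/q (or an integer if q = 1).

1. D_x = -39/4  [2·signedArea(DBC) = 0 ∩ DC · AB = -60]
2. D_y = 4  [2·signedArea(DBC) = 0 ∩ DC · AB = -60]
   → D = (-39/4, 4)

D = (-39/4, 4)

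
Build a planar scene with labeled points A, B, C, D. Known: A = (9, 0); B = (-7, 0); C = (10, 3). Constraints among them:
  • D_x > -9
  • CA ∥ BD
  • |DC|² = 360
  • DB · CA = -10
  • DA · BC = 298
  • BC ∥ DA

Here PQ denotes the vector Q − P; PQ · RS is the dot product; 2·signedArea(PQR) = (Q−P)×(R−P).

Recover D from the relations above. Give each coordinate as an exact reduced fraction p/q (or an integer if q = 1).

1. D_x = -8  [BC ∥ DA ∩ CA ∥ BD]
2. D_y = -3  [BC ∥ DA ∩ CA ∥ BD]
   → D = (-8, -3)

D = (-8, -3)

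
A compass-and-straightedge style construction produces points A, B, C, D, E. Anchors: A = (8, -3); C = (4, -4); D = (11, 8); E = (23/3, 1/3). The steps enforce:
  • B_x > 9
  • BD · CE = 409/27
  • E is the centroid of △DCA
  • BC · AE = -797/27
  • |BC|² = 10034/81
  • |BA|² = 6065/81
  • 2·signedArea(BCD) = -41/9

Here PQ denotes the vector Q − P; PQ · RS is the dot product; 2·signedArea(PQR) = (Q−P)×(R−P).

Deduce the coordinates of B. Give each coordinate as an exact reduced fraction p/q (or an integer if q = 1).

1. B_x = 89/9  [2·signedArea(BCD) = -41/9 ∩ BC · AE = -797/27]
2. B_y = 49/9  [2·signedArea(BCD) = -41/9 ∩ BC · AE = -797/27]
   → B = (89/9, 49/9)

B = (89/9, 49/9)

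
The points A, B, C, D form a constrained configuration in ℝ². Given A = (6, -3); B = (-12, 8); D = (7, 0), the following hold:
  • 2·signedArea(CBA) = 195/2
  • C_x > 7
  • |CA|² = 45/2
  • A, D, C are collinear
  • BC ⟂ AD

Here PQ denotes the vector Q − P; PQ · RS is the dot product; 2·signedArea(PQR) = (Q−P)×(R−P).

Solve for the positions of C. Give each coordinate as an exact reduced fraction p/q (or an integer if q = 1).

1. C_x = 15/2  [A, D, C are collinear ∩ BC ⟂ AD]
2. C_y = 3/2  [A, D, C are collinear ∩ BC ⟂ AD]
   → C = (15/2, 3/2)

C = (15/2, 3/2)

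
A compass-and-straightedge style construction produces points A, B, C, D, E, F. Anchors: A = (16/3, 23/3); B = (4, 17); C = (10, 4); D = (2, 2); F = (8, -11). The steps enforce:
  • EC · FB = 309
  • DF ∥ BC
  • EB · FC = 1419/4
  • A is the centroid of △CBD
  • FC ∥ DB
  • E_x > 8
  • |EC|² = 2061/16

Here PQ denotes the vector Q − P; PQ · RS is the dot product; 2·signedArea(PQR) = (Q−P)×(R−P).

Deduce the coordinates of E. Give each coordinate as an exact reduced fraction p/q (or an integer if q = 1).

E = (17/2, -29/4)

1. E_x = 17/2  [EB · FC = 1419/4 ∩ EC · FB = 309]
2. E_y = -29/4  [EB · FC = 1419/4 ∩ EC · FB = 309]
   → E = (17/2, -29/4)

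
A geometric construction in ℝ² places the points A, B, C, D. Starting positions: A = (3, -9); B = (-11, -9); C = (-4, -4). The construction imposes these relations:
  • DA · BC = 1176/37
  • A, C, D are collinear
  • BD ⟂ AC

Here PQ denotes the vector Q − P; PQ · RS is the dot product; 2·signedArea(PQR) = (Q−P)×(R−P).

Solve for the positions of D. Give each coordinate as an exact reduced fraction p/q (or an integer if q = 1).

1. D_x = -232/37  [A, C, D are collinear ∩ BD ⟂ AC]
2. D_y = -88/37  [A, C, D are collinear ∩ BD ⟂ AC]
   → D = (-232/37, -88/37)

D = (-232/37, -88/37)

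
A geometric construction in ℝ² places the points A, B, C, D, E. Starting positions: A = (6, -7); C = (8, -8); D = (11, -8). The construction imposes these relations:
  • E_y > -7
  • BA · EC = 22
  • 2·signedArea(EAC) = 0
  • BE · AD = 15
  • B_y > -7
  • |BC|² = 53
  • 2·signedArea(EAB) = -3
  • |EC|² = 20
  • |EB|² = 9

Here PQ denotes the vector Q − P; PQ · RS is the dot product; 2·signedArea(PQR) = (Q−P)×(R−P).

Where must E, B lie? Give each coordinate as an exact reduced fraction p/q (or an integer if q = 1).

1. E_x = 4  [line 1·x + 2·y + 8 = 0 ∩ |EC|² = 20]
2. E_y = -6  [line 1·x + 2·y + 8 = 0 ∩ |EC|² = 20]
   → E = (4, -6)
3. B_x = 1  [BE · AD = 15 ∩ BA · EC = 22]
4. B_y = -6  [BE · AD = 15 ∩ BA · EC = 22]
   → B = (1, -6)

B = (1, -6)
E = (4, -6)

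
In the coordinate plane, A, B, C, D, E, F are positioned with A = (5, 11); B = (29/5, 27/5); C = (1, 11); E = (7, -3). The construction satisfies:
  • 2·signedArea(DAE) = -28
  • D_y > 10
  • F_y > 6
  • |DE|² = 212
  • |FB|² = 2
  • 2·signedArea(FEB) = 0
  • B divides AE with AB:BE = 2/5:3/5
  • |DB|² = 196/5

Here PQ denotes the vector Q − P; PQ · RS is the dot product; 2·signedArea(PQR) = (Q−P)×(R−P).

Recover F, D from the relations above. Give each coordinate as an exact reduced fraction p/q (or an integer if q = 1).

1. F_x = 28/5  [line -42/5·x + -6/5·y + 276/5 = 0 ∩ |FB|² = 2]
2. F_y = 34/5  [line -42/5·x + -6/5·y + 276/5 = 0 ∩ |FB|² = 2]
   → F = (28/5, 34/5)
3. D_x = 3  [line 14·x + 2·y + -64 = 0 ∩ |DE|² = 212]
4. D_y = 11  [line 14·x + 2·y + -64 = 0 ∩ |DE|² = 212]
   → D = (3, 11)

D = (3, 11)
F = (28/5, 34/5)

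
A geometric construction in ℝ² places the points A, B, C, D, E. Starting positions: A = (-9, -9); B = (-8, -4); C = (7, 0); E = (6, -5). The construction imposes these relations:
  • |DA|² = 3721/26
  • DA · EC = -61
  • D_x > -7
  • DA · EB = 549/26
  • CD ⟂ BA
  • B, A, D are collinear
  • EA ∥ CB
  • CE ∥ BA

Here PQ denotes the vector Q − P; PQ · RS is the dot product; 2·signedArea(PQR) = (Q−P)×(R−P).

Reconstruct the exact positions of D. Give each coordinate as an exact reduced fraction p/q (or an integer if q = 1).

1. D_x = -173/26  [B, A, D are collinear ∩ CD ⟂ BA]
2. D_y = 71/26  [B, A, D are collinear ∩ CD ⟂ BA]
   → D = (-173/26, 71/26)

D = (-173/26, 71/26)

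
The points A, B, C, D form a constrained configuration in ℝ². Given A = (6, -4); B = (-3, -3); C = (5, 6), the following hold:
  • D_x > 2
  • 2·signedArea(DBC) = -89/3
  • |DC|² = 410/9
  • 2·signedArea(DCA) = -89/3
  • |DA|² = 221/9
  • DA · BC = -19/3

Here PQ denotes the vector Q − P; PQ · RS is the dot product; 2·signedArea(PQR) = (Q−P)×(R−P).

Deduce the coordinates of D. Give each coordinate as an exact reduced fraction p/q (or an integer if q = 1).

D = (8/3, -1/3)

1. D_x = 8/3  [2·signedArea(DBC) = -89/3 ∩ DA · BC = -19/3]
2. D_y = -1/3  [2·signedArea(DBC) = -89/3 ∩ DA · BC = -19/3]
   → D = (8/3, -1/3)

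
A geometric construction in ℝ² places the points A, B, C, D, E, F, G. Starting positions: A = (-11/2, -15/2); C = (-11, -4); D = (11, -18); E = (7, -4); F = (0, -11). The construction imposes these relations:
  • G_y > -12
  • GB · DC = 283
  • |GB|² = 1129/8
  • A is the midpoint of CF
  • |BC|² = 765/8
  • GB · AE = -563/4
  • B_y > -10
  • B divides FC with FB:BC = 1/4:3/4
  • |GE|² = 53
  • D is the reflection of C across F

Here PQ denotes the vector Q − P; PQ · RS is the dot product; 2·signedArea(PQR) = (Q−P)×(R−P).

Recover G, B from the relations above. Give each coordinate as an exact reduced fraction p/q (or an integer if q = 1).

B = (-11/4, -37/4)
G = (9, -11)

1. B_x = -11/4  [B divides FC with FB:BC = 1/4:3/4]
2. B_y = -37/4  [B divides FC with FB:BC = 1/4:3/4]
   → B = (-11/4, -37/4)
3. G_x = 9  [GB · DC = 283 ∩ GB · AE = -563/4]
4. G_y = -11  [GB · DC = 283 ∩ GB · AE = -563/4]
   → G = (9, -11)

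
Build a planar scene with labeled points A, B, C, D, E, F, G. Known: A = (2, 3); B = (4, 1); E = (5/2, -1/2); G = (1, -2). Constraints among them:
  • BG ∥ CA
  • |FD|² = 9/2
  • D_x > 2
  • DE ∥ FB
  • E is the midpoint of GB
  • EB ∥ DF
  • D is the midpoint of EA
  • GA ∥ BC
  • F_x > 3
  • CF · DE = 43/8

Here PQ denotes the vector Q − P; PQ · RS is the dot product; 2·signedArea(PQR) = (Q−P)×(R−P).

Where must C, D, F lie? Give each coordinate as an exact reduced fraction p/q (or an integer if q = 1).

1. C_x = 5  [BG ∥ CA ∩ GA ∥ BC]
2. C_y = 6  [BG ∥ CA ∩ GA ∥ BC]
   → C = (5, 6)
3. D_x = 9/4  [D is the midpoint of EA]
4. D_y = 5/4  [D is the midpoint of EA]
   → D = (9/4, 5/4)
5. F_x = 15/4  [DE ∥ FB ∩ EB ∥ DF]
6. F_y = 11/4  [DE ∥ FB ∩ EB ∥ DF]
   → F = (15/4, 11/4)

C = (5, 6)
D = (9/4, 5/4)
F = (15/4, 11/4)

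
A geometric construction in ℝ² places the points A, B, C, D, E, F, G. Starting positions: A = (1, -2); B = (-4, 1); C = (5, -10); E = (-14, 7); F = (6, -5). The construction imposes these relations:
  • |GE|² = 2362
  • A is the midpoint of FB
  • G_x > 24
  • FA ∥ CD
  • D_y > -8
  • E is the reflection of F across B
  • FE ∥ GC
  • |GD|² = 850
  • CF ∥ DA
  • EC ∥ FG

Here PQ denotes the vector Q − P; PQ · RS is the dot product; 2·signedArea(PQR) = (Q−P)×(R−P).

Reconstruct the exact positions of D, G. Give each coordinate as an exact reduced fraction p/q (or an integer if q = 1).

D = (0, -7)
G = (25, -22)

1. D_x = 0  [CF ∥ DA ∩ FA ∥ CD]
2. D_y = -7  [CF ∥ DA ∩ FA ∥ CD]
   → D = (0, -7)
3. G_x = 25  [FE ∥ GC ∩ EC ∥ FG]
4. G_y = -22  [FE ∥ GC ∩ EC ∥ FG]
   → G = (25, -22)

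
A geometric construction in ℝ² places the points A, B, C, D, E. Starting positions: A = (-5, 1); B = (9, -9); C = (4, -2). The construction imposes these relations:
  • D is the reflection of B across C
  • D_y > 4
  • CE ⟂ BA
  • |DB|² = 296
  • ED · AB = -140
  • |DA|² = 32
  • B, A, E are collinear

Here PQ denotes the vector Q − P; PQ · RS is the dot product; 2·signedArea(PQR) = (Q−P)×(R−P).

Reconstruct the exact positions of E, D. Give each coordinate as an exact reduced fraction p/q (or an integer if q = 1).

D = (-1, 5)
E = (88/37, -158/37)

1. E_x = 88/37  [B, A, E are collinear ∩ CE ⟂ BA]
2. E_y = -158/37  [B, A, E are collinear ∩ CE ⟂ BA]
   → E = (88/37, -158/37)
3. D_x = -1  [D is the reflection of B across C]
4. D_y = 5  [D is the reflection of B across C]
   → D = (-1, 5)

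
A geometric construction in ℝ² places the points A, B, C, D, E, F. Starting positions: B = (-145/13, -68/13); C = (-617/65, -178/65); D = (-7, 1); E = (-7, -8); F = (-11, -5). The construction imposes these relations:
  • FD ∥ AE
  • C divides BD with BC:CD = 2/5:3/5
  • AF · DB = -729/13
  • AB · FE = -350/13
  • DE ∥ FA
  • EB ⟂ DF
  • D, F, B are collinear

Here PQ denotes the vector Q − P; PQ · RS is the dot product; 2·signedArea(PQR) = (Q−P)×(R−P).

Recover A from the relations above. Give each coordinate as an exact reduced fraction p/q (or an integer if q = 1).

A = (-11, -14)

1. A_x = -11  [FD ∥ AE ∩ DE ∥ FA]
2. A_y = -14  [FD ∥ AE ∩ DE ∥ FA]
   → A = (-11, -14)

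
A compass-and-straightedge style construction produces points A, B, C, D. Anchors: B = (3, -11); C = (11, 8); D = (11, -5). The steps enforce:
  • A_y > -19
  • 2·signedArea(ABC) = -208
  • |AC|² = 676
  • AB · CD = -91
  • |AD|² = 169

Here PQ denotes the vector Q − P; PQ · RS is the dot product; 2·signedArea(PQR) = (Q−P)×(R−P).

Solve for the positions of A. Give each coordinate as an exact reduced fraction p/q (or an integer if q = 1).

A = (11, -18)

1. A_x = 11  [AB · CD = -91 ∩ 2·signedArea(ABC) = -208]
2. A_y = -18  [AB · CD = -91 ∩ 2·signedArea(ABC) = -208]
   → A = (11, -18)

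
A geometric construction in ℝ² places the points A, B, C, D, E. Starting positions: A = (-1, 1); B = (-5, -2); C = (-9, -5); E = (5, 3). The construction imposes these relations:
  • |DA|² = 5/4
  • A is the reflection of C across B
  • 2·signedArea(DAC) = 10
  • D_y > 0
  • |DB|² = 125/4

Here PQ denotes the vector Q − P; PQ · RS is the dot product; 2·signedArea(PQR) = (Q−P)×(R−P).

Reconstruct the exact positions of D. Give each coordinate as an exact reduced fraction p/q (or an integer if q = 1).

D = (0, 1/2)

1. D_x = 0  [line 6·x + -8·y + 4 = 0 ∩ |DB|² = 125/4]
2. D_y = 1/2  [line 6·x + -8·y + 4 = 0 ∩ |DB|² = 125/4]
   → D = (0, 1/2)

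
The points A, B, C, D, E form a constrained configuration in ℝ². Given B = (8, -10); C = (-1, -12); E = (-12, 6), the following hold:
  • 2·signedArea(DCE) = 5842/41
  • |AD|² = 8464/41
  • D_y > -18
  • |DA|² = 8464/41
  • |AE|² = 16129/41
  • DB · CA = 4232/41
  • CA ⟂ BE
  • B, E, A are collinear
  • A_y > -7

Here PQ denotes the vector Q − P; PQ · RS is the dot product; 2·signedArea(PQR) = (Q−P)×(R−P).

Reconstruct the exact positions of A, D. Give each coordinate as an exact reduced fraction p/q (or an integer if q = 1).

A = (143/41, -262/41)
D = (-225/41, -722/41)

1. A_x = 143/41  [B, E, A are collinear ∩ CA ⟂ BE]
2. A_y = -262/41  [B, E, A are collinear ∩ CA ⟂ BE]
   → A = (143/41, -262/41)
3. D_x = -225/41  [2·signedArea(DCE) = 5842/41 ∩ DB · CA = 4232/41]
4. D_y = -722/41  [2·signedArea(DCE) = 5842/41 ∩ DB · CA = 4232/41]
   → D = (-225/41, -722/41)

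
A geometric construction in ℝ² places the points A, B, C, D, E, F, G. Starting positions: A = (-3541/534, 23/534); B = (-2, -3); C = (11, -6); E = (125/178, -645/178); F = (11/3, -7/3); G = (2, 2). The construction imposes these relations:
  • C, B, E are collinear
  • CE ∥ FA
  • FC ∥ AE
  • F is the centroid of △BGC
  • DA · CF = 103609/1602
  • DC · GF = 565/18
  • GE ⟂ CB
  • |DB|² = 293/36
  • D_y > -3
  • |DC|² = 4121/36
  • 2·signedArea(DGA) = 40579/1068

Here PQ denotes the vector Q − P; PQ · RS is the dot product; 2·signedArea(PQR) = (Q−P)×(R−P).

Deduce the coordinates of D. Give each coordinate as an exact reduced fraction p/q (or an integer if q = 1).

D = (5/6, -8/3)

1. D_x = 5/6  [DC · GF = 565/18 ∩ 2·signedArea(DGA) = 40579/1068]
2. D_y = -8/3  [DC · GF = 565/18 ∩ 2·signedArea(DGA) = 40579/1068]
   → D = (5/6, -8/3)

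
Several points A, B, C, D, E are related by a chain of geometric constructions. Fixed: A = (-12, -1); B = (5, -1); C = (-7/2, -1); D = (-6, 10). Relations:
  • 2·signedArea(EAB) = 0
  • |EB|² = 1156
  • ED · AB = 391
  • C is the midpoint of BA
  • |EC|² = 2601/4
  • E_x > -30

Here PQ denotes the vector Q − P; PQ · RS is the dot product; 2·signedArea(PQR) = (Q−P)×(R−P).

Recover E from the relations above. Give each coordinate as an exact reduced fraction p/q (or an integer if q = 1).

1. E_x = -29  [2·signedArea(EAB) = 0 ∩ ED · AB = 391]
2. E_y = -1  [2·signedArea(EAB) = 0 ∩ ED · AB = 391]
   → E = (-29, -1)

E = (-29, -1)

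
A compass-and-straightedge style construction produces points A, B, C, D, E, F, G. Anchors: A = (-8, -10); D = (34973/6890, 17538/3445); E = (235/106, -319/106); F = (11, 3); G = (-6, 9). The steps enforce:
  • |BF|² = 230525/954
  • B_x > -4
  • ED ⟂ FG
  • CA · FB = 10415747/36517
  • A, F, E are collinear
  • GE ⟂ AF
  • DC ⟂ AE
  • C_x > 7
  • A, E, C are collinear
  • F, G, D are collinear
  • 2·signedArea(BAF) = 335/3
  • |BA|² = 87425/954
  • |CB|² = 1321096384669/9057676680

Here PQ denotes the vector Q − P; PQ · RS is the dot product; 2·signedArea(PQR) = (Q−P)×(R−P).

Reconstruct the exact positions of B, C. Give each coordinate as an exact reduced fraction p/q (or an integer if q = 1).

B = (-1249/318, -425/318)
C = (5798409/730340, 50891/56180)

1. B_x = -1249/318  [line -13·x + 19·y + -77/3 = 0 ∩ |BA|² = 87425/954]
2. B_y = -425/318  [line -13·x + 19·y + -77/3 = 0 ∩ |BA|² = 87425/954]
   → B = (-1249/318, -425/318)
3. C_x = 5798409/730340  [A, E, C are collinear ∩ DC ⟂ AE]
4. C_y = 50891/56180  [A, E, C are collinear ∩ DC ⟂ AE]
   → C = (5798409/730340, 50891/56180)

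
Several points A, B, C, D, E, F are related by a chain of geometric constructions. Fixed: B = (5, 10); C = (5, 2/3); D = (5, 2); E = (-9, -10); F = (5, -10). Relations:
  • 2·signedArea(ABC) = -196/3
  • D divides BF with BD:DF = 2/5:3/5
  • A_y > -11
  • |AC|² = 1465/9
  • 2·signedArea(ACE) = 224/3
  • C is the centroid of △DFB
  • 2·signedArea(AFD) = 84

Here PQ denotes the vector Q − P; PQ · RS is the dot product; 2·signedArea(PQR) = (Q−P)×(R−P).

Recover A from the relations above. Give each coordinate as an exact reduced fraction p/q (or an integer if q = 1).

1. A_x = -2  [2·signedArea(ABC) = -196/3 ∩ 2·signedArea(ACE) = 224/3]
2. A_y = -10  [2·signedArea(ABC) = -196/3 ∩ 2·signedArea(ACE) = 224/3]
   → A = (-2, -10)

A = (-2, -10)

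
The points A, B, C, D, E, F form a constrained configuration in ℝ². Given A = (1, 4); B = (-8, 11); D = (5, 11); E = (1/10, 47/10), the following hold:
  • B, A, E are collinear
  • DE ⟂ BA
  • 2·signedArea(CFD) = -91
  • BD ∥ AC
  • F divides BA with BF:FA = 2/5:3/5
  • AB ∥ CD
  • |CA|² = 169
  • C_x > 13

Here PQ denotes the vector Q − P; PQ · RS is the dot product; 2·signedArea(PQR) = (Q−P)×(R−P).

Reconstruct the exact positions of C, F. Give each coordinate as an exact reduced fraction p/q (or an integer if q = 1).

1. C_x = 14  [AB ∥ CD ∩ BD ∥ AC]
2. C_y = 4  [AB ∥ CD ∩ BD ∥ AC]
   → C = (14, 4)
3. F_x = -22/5  [F divides BA with BF:FA = 2/5:3/5]
4. F_y = 41/5  [F divides BA with BF:FA = 2/5:3/5]
   → F = (-22/5, 41/5)

C = (14, 4)
F = (-22/5, 41/5)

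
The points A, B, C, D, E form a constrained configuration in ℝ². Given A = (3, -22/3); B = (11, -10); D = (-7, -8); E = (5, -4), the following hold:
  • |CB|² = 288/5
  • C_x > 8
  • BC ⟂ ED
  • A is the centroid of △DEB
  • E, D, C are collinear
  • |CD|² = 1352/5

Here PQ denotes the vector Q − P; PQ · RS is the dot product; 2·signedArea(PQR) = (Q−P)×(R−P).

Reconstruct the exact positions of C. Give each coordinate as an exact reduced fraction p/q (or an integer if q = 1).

1. C_x = 43/5  [E, D, C are collinear ∩ BC ⟂ ED]
2. C_y = -14/5  [E, D, C are collinear ∩ BC ⟂ ED]
   → C = (43/5, -14/5)

C = (43/5, -14/5)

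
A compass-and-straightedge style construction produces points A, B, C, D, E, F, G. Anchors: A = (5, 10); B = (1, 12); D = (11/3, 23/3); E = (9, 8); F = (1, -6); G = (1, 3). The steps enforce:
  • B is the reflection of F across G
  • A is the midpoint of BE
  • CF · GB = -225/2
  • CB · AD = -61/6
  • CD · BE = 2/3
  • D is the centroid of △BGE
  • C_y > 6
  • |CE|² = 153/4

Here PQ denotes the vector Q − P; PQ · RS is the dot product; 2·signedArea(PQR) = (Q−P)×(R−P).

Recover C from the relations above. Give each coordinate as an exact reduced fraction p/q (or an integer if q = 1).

C = (3, 13/2)

1. C_x = 3  [CB · AD = -61/6 ∩ CF · GB = -225/2]
2. C_y = 13/2  [CB · AD = -61/6 ∩ CF · GB = -225/2]
   → C = (3, 13/2)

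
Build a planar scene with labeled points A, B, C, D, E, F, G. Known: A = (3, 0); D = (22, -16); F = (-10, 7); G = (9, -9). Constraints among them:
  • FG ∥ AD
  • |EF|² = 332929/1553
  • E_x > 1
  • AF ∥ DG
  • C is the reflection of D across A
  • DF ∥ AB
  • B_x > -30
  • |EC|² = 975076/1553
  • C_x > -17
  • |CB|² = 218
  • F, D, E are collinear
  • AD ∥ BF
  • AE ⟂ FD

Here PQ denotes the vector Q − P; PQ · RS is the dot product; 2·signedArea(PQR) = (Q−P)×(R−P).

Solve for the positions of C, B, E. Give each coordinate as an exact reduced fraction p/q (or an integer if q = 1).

1. C_x = -16  [C is the reflection of D across A]
2. C_y = 16  [C is the reflection of D across A]
   → C = (-16, 16)
3. B_x = -29  [AD ∥ BF ∩ DF ∥ AB]
4. B_y = 23  [AD ∥ BF ∩ DF ∥ AB]
   → B = (-29, 23)
5. E_x = 2934/1553  [F, D, E are collinear ∩ AE ⟂ FD]
6. E_y = -2400/1553  [F, D, E are collinear ∩ AE ⟂ FD]
   → E = (2934/1553, -2400/1553)

B = (-29, 23)
C = (-16, 16)
E = (2934/1553, -2400/1553)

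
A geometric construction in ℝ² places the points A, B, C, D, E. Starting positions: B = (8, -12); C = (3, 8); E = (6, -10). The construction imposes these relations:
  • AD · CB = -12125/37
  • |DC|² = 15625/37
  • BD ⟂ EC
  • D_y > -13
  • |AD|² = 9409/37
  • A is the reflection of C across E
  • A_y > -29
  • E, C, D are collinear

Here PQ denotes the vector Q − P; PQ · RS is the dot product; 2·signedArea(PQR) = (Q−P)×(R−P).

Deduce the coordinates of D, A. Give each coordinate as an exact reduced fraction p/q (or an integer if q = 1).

A = (9, -28)
D = (236/37, -454/37)

1. D_x = 236/37  [E, C, D are collinear ∩ BD ⟂ EC]
2. D_y = -454/37  [E, C, D are collinear ∩ BD ⟂ EC]
   → D = (236/37, -454/37)
3. A_x = 9  [A is the reflection of C across E]
4. A_y = -28  [A is the reflection of C across E]
   → A = (9, -28)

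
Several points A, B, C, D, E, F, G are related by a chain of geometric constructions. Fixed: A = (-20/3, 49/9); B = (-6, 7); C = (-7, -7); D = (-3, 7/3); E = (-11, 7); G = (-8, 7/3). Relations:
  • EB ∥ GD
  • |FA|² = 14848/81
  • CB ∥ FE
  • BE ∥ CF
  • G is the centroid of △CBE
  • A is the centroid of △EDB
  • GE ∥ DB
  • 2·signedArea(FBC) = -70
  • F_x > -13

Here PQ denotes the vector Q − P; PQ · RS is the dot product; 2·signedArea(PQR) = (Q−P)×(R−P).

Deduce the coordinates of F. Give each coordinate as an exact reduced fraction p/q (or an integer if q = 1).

1. F_x = -12  [CB ∥ FE ∩ BE ∥ CF]
2. F_y = -7  [CB ∥ FE ∩ BE ∥ CF]
   → F = (-12, -7)

F = (-12, -7)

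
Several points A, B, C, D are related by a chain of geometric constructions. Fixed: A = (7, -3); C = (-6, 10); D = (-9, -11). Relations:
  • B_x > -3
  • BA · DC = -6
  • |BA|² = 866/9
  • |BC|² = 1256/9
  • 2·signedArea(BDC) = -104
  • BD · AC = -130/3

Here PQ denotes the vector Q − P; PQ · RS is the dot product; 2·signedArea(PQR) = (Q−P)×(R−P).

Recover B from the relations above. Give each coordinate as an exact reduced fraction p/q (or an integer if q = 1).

1. B_x = -8/3  [BD · AC = -130/3 ∩ 2·signedArea(BDC) = -104]
2. B_y = -4/3  [BD · AC = -130/3 ∩ 2·signedArea(BDC) = -104]
   → B = (-8/3, -4/3)

B = (-8/3, -4/3)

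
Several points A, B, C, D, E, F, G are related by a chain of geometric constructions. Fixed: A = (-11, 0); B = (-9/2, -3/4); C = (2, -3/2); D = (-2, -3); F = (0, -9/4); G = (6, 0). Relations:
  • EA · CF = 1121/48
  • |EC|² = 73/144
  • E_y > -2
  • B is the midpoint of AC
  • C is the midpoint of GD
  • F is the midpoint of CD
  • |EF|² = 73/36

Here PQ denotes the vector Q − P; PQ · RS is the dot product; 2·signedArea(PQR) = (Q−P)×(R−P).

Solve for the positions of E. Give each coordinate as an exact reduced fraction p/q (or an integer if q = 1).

E = (4/3, -7/4)

1. E_x = 4/3  [line 2·x + 3/4·y + -65/48 = 0 ∩ |EC|² = 73/144]
2. E_y = -7/4  [line 2·x + 3/4·y + -65/48 = 0 ∩ |EC|² = 73/144]
   → E = (4/3, -7/4)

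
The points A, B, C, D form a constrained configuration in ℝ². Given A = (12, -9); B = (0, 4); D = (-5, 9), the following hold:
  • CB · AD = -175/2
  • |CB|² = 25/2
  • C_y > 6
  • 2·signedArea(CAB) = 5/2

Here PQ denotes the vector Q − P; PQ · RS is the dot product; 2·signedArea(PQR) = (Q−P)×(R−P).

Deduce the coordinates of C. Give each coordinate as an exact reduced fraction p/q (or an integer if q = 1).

1. C_x = -5/2  [CB · AD = -175/2 ∩ 2·signedArea(CAB) = 5/2]
2. C_y = 13/2  [CB · AD = -175/2 ∩ 2·signedArea(CAB) = 5/2]
   → C = (-5/2, 13/2)

C = (-5/2, 13/2)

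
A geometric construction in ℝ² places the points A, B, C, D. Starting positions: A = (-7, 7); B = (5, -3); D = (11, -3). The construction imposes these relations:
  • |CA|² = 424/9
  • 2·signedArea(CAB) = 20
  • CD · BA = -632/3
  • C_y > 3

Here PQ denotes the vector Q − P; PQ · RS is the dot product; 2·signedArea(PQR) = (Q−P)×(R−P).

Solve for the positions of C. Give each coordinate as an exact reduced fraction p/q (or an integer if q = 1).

C = (-1, 11/3)

1. C_x = -1  [2·signedArea(CAB) = 20 ∩ CD · BA = -632/3]
2. C_y = 11/3  [2·signedArea(CAB) = 20 ∩ CD · BA = -632/3]
   → C = (-1, 11/3)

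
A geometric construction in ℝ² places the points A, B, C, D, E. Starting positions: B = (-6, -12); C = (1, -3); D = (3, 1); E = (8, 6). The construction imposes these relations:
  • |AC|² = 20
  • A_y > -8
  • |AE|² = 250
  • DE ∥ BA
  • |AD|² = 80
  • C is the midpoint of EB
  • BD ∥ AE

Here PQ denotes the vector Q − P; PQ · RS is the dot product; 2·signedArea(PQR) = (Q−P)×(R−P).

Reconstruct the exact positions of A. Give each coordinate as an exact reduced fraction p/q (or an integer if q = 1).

A = (-1, -7)

1. A_x = -1  [BD ∥ AE ∩ DE ∥ BA]
2. A_y = -7  [BD ∥ AE ∩ DE ∥ BA]
   → A = (-1, -7)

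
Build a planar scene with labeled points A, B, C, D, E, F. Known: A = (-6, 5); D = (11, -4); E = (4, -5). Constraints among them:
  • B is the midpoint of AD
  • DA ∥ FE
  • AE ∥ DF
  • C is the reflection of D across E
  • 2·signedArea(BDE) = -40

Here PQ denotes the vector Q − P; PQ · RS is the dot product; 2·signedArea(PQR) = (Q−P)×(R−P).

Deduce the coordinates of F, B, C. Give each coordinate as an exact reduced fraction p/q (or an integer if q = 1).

B = (5/2, 1/2)
C = (-3, -6)
F = (21, -14)

1. F_x = 21  [DA ∥ FE ∩ AE ∥ DF]
2. F_y = -14  [DA ∥ FE ∩ AE ∥ DF]
   → F = (21, -14)
3. B_x = 5/2  [B is the midpoint of AD]
4. B_y = 1/2  [B is the midpoint of AD]
   → B = (5/2, 1/2)
5. C_x = -3  [C is the reflection of D across E]
6. C_y = -6  [C is the reflection of D across E]
   → C = (-3, -6)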